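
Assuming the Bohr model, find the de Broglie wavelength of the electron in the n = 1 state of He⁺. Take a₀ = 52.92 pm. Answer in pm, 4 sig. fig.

166.3 pm

The Bohr quantisation condition is nλ = 2πr_n.
r_n = n²a₀/Z = 26.46 pm
λ = 2πr_n/n = 2π·26.46/1 = 166.3 pm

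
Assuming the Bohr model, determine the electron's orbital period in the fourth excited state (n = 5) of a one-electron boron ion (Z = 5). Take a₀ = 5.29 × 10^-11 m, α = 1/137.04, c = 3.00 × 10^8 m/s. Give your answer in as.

r = n²a₀/Z = 5²·5.29 × 10^-11/5 = 2.64 × 10^-10 m
v = Zαc/n = 5·0.00730·3.00 × 10^8/5 = 2.19 × 10^6 m/s
T = 2πr/v = 7.59 × 10^-16 s = 759 as

759 as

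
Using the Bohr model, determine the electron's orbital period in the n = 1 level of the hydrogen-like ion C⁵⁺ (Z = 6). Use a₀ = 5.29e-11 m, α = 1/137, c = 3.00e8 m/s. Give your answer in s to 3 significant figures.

4.22e-18 s

r = n²a₀/Z = 1²·5.29e-11/6 = 8.82e-12 m
v = Zαc/n = 6·0.00730·3.00e8/1 = 1.31e7 m/s
T = 2πr/v = 4.22e-18 s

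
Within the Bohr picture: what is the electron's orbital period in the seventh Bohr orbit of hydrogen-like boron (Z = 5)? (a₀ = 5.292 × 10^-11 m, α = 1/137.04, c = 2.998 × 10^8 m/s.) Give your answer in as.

2085 as

r = n²a₀/Z = 7²·5.292 × 10^-11/5 = 5.186 × 10^-10 m
v = Zαc/n = 5·0.007297·2.998 × 10^8/7 = 1.563 × 10^6 m/s
T = 2πr/v = 2.085 × 10^-15 s = 2085 as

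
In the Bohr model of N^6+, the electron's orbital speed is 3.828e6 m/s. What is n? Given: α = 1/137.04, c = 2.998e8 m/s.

4

v_n = Zαc/n ⇒ n = Zαc/v = 7 × 0.007297 × 2.998e8 / 3.828e6 ≈ 4.00
n = 4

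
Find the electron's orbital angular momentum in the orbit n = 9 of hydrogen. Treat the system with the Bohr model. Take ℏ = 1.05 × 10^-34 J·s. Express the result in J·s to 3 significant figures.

L_n = nℏ = 9 × 1.05 × 10^-34 = 9.45 × 10^-34 J·s

9.45 × 10^-34 J·s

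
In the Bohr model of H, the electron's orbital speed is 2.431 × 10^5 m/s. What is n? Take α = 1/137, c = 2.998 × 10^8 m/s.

9

v_n = Zαc/n ⇒ n = Zαc/v = 1 × 0.007299 × 2.998 × 10^8 / 2.431 × 10^5 ≈ 9.00
n = 9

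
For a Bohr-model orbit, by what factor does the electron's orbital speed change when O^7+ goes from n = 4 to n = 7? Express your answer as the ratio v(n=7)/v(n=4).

v ∝ Z^1 · n^-1; with Z fixed, v ∝ n^-1.
v(n=7)/v(n=4) = (7/4)^-1 = 4/7

4/7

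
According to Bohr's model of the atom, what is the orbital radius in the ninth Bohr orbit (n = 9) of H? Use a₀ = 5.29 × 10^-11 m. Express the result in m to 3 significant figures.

r_n = n²a₀/Z = 9² × 5.29 × 10^-11 / 1
    = 81 × 5.29 × 10^-11 / 1 = 4.28 × 10^-9 m

4.28 × 10^-9 m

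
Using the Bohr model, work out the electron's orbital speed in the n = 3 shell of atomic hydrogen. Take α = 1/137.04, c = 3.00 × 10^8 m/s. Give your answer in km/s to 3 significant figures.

v_n = Zαc/n = 1 × 0.00730 × 3.00 × 10^8 / 3
    = 730 km/s

730 km/s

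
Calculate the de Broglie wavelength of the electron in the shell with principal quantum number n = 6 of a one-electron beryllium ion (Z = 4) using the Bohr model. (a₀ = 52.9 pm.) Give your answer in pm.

The Bohr quantisation condition is nλ = 2πr_n.
r_n = n²a₀/Z = 476 pm
λ = 2πr_n/n = 2π·476/6 = 499 pm

499 pm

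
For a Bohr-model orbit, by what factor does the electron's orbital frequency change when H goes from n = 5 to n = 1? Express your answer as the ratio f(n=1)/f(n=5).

f ∝ Z^2 · n^-3; with Z fixed, f ∝ n^-3.
f(n=1)/f(n=5) = (1/5)^-3 = 125

125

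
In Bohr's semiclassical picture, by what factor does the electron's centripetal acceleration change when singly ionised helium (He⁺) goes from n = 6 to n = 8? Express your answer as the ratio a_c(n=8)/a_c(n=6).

a_c ∝ Z^3 · n^-4; with Z fixed, a_c ∝ n^-4.
a_c(n=8)/a_c(n=6) = (8/6)^-4 = 81/256

81/256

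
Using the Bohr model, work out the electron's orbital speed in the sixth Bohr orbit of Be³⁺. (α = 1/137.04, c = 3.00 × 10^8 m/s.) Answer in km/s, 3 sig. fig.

1460 km/s

v_n = Zαc/n = 4 × 0.00730 × 3.00 × 10^8 / 6
    = 1460 km/s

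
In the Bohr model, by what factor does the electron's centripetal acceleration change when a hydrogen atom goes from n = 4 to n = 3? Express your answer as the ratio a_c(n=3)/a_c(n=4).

a_c ∝ Z^3 · n^-4; with Z fixed, a_c ∝ n^-4.
a_c(n=3)/a_c(n=4) = (3/4)^-4 = 256/81

256/81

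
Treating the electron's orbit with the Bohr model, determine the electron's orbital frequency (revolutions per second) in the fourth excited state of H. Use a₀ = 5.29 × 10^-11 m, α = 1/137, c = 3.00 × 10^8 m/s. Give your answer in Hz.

r = n²a₀/Z = 1.32 × 10^-9 m, v = Zαc/n = 4.38 × 10^5 m/s
f = v/(2πr) = 5.27 × 10^13 Hz

5.27 × 10^13 Hz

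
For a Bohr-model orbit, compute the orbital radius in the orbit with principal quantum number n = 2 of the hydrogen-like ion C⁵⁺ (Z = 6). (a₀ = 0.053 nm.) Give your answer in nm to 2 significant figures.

0.035 nm

r_n = n²a₀/Z = 2² × 0.053 / 6
    = 4 × 0.053 / 6 = 0.035 nm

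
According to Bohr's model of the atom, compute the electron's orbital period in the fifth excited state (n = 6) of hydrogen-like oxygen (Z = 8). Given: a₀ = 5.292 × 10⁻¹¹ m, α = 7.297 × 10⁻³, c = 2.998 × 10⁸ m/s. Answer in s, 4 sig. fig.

r = n²a₀/Z = 6²·5.292 × 10⁻¹¹/8 = 2.381 × 10⁻¹⁰ m
v = Zαc/n = 8·0.007297·2.998 × 10⁸/6 = 2.917 × 10⁶ m/s
T = 2πr/v = 5.130 × 10⁻¹⁶ s

5.130 × 10⁻¹⁶ s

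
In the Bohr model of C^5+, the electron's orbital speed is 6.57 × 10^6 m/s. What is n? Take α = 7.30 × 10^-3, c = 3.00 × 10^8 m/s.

2

v_n = Zαc/n ⇒ n = Zαc/v = 6 × 0.00730 × 3.00 × 10^8 / 6.57 × 10^6 ≈ 2.00
n = 2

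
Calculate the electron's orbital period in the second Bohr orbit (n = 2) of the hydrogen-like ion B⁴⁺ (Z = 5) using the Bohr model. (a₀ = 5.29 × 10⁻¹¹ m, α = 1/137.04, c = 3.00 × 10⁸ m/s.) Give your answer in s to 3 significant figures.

r = n²a₀/Z = 2²·5.29 × 10⁻¹¹/5 = 4.23 × 10⁻¹¹ m
v = Zαc/n = 5·0.00730·3.00 × 10⁸/2 = 5.47 × 10⁶ m/s
T = 2πr/v = 4.86 × 10⁻¹⁷ s

4.86 × 10⁻¹⁷ s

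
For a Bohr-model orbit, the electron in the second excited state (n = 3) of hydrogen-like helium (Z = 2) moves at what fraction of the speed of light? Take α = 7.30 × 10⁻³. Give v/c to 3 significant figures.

v_n = Zαc/n, so v/c = Zα/n = 2 × 0.00730 / 3 = 0.00487

0.00487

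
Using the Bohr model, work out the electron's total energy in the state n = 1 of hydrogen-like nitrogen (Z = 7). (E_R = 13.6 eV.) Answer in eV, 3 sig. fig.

E_n = −E_R·Z²/n² = −13.6 × 7²/1² = -666 eV

-666 eV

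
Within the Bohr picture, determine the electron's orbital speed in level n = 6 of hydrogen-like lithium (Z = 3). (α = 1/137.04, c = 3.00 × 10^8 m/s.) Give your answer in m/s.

v_n = Zαc/n = 3 × 0.00730 × 3.00 × 10^8 / 6
    = 1.09 × 10^6 m/s

1.09 × 10^6 m/s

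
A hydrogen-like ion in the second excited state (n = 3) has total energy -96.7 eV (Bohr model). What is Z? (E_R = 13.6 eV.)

E_n = −E_R Z²/n² ⇒ Z² = −E_n n²/E_R = 96.7 × 3² / 13.6 ≈ 63.99
Z = 8

8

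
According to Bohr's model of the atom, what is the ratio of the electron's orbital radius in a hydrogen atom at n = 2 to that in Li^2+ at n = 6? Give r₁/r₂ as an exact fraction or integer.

1/3

r ∝ Z^-1 · n^2
r₁/r₂ = (1/3)^-1 · (2/6)^2 = 1/3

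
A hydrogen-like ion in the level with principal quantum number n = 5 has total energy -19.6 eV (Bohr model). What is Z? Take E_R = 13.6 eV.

E_n = −E_R Z²/n² ⇒ Z² = −E_n n²/E_R = 19.6 × 5² / 13.6 ≈ 36.03
Z = 6

6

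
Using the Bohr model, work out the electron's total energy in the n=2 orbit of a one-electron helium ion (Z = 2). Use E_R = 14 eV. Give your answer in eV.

E_n = −E_R·Z²/n² = −14 × 2²/2² = -14 eV

-14 eV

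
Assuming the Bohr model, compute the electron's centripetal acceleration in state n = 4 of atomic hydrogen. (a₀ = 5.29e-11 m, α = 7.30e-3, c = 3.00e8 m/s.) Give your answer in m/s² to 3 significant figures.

r = n²a₀/Z = 8.46e-10 m, v = Zαc/n = 5.47e5 m/s
a = v²/r = (5.47e5)² / 8.46e-10 = 3.54e20 m/s²

3.54e20 m/s²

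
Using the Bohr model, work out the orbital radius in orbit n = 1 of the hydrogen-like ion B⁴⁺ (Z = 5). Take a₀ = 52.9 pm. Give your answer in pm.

10.6 pm

r_n = n²a₀/Z = 1² × 52.9 / 5
    = 1 × 52.9 / 5 = 10.6 pm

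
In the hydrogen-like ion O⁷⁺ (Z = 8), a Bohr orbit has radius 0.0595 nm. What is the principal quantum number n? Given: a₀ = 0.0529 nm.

r_n = n²a₀/Z ⇒ n² = rZ/a₀ = 0.0595 × 8 / 0.0529 ≈ 9.00
n = 3

3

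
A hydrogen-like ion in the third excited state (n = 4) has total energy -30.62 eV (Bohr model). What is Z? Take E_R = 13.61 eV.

6

E_n = −E_R Z²/n² ⇒ Z² = −E_n n²/E_R = 30.62 × 4² / 13.61 ≈ 36.00
Z = 6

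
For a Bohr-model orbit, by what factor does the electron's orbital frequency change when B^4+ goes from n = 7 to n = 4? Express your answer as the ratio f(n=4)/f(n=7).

343/64

f ∝ Z^2 · n^-3; with Z fixed, f ∝ n^-3.
f(n=4)/f(n=7) = (4/7)^-3 = 343/64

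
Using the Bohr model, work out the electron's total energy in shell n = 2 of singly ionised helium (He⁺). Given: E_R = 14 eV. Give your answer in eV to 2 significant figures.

-14 eV

E_n = −E_R·Z²/n² = −14 × 2²/2² = -14 eV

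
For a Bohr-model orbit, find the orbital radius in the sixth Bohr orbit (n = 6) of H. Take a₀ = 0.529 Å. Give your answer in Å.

r_n = n²a₀/Z = 6² × 0.529 / 1
    = 36 × 0.529 / 1 = 19.0 Å

19.0 Å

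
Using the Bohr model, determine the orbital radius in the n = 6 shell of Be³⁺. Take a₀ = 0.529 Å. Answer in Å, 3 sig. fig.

r_n = n²a₀/Z = 6² × 0.529 / 4
    = 36 × 0.529 / 4 = 4.76 Å

4.76 Å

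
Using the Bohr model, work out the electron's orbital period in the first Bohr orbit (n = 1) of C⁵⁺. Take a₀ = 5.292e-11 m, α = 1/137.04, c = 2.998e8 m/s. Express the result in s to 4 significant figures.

r = n²a₀/Z = 1²·5.292e-11/6 = 8.820e-12 m
v = Zαc/n = 6·0.007297·2.998e8/1 = 1.313e7 m/s
T = 2πr/v = 4.222e-18 s

4.222e-18 s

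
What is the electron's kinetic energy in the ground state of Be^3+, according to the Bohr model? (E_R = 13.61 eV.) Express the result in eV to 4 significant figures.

For a Coulomb orbit the virial theorem gives K = −E_n.
E_n = −E_R·Z²/n², so K = E_R·Z²/n² = 13.61 × 4²/1² = 217.8 eV

217.8 eV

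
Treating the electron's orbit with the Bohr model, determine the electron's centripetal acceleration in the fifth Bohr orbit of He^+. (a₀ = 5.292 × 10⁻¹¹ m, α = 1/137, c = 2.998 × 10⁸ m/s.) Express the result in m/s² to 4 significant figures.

1.158 × 10²¹ m/s²

r = n²a₀/Z = 6.615 × 10⁻¹⁰ m, v = Zαc/n = 8.753 × 10⁵ m/s
a = v²/r = (8.753 × 10⁵)² / 6.615 × 10⁻¹⁰ = 1.158 × 10²¹ m/s²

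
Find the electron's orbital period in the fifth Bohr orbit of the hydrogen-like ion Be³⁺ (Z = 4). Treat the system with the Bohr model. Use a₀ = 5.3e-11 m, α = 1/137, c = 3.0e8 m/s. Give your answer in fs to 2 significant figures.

r = n²a₀/Z = 5²·5.3e-11/4 = 3.3e-10 m
v = Zαc/n = 4·0.0073·3.0e8/5 = 1.8e6 m/s
T = 2πr/v = 1.2e-15 s = 1.2 fs

1.2 fs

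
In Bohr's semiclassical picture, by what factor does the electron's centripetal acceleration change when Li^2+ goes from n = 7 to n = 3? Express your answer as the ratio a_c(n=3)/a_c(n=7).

a_c ∝ Z^3 · n^-4; with Z fixed, a_c ∝ n^-4.
a_c(n=3)/a_c(n=7) = (3/7)^-4 = 2401/81

2401/81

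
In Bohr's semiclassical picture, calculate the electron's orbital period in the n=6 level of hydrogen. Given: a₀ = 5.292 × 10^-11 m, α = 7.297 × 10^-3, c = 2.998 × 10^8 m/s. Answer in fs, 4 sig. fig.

r = n²a₀/Z = 6²·5.292 × 10^-11/1 = 1.905 × 10^-9 m
v = Zαc/n = 1·0.007297·2.998 × 10^8/6 = 3.646 × 10^5 m/s
T = 2πr/v = 3.283 × 10^-14 s = 32.83 fs

32.83 fs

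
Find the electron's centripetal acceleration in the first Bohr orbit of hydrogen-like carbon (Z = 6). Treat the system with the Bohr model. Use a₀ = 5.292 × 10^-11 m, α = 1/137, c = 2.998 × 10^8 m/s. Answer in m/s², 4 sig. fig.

r = n²a₀/Z = 8.820 × 10^-12 m, v = Zαc/n = 1.313 × 10^7 m/s
a = v²/r = (1.313 × 10^7)² / 8.820 × 10^-12 = 1.955 × 10^25 m/s²

1.955 × 10^25 m/s²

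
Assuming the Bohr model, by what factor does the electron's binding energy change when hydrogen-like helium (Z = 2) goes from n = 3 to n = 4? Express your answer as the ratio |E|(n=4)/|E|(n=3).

9/16

|E| ∝ Z^2 · n^-2; with Z fixed, |E| ∝ n^-2.
|E|(n=4)/|E|(n=3) = (4/3)^-2 = 9/16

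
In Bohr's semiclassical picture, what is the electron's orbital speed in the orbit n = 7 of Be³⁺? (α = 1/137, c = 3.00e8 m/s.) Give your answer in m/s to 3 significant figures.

v_n = Zαc/n = 4 × 0.00730 × 3.00e8 / 7
    = 1.25e6 m/s

1.25e6 m/s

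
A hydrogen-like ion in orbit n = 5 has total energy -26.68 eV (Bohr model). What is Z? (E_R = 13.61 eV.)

E_n = −E_R Z²/n² ⇒ Z² = −E_n n²/E_R = 26.68 × 5² / 13.61 ≈ 49.01
Z = 7

7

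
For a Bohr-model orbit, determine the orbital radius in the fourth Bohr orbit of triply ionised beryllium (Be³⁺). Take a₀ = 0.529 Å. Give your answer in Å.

2.12 Å

r_n = n²a₀/Z = 4² × 0.529 / 4
    = 16 × 0.529 / 4 = 2.12 Å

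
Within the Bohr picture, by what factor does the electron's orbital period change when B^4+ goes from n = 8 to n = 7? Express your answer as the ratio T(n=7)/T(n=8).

343/512

T ∝ Z^-2 · n^3; with Z fixed, T ∝ n^3.
T(n=7)/T(n=8) = (7/8)^3 = 343/512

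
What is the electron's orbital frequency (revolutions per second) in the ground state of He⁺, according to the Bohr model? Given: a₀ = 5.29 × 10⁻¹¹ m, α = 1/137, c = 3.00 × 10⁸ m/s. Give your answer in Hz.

r = n²a₀/Z = 2.65 × 10⁻¹¹ m, v = Zαc/n = 4.38 × 10⁶ m/s
f = v/(2πr) = 2.64 × 10¹⁶ Hz

2.64 × 10¹⁶ Hz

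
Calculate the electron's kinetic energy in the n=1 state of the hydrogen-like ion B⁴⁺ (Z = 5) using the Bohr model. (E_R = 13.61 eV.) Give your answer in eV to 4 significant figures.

340.2 eV

For a Coulomb orbit the virial theorem gives K = −E_n.
E_n = −E_R·Z²/n², so K = E_R·Z²/n² = 13.61 × 5²/1² = 340.2 eV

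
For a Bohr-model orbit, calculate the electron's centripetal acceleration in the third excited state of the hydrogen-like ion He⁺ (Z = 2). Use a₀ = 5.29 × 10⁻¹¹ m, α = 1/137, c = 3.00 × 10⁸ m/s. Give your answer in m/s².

r = n²a₀/Z = 4.23 × 10⁻¹⁰ m, v = Zαc/n = 1.09 × 10⁶ m/s
a = v²/r = (1.09 × 10⁶)² / 4.23 × 10⁻¹⁰ = 2.83 × 10²¹ m/s²

2.83 × 10²¹ m/s²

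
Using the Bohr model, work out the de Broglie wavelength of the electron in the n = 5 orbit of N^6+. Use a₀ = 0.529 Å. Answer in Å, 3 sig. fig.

2.37 Å

The Bohr quantisation condition is nλ = 2πr_n.
r_n = n²a₀/Z = 1.89 Å
λ = 2πr_n/n = 2π·1.89/5 = 2.37 Å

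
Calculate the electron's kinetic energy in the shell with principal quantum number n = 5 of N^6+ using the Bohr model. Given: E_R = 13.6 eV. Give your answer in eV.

For a Coulomb orbit the virial theorem gives K = −E_n.
E_n = −E_R·Z²/n², so K = E_R·Z²/n² = 13.6 × 7²/5² = 26.7 eV

26.7 eV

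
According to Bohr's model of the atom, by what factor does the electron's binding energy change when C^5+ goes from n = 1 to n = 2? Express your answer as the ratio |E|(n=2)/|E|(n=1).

1/4

|E| ∝ Z^2 · n^-2; with Z fixed, |E| ∝ n^-2.
|E|(n=2)/|E|(n=1) = (2/1)^-2 = 1/4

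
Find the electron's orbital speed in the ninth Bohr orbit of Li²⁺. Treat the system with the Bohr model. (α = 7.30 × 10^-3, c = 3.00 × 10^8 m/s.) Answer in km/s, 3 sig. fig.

730 km/s

v_n = Zαc/n = 3 × 0.00730 × 3.00 × 10^8 / 9
    = 730 km/s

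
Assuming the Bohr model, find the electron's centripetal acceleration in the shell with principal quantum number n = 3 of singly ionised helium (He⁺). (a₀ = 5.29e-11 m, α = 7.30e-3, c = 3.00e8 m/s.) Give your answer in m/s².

8.95e21 m/s²

r = n²a₀/Z = 2.38e-10 m, v = Zαc/n = 1.46e6 m/s
a = v²/r = (1.46e6)² / 2.38e-10 = 8.95e21 m/s²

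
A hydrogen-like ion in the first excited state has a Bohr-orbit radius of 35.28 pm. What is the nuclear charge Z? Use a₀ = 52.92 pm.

r_n = n²a₀/Z ⇒ Z = n²a₀/r = 2² × 52.92 / 35.28 ≈ 6.00
Z = 6

6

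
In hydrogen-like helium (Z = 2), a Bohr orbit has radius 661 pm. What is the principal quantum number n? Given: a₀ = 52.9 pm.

5

r_n = n²a₀/Z ⇒ n² = rZ/a₀ = 661 × 2 / 52.9 ≈ 24.99
n = 5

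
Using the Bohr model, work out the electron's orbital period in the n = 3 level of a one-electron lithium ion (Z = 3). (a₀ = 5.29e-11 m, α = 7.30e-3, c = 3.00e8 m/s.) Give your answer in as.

r = n²a₀/Z = 3²·5.29e-11/3 = 1.59e-10 m
v = Zαc/n = 3·0.00730·3.00e8/3 = 2.19e6 m/s
T = 2πr/v = 4.55e-16 s = 455 as

455 as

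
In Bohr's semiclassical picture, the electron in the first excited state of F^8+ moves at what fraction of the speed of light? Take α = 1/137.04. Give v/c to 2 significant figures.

0.033

v_n = Zαc/n, so v/c = Zα/n = 9 × 0.0073 / 2 = 0.033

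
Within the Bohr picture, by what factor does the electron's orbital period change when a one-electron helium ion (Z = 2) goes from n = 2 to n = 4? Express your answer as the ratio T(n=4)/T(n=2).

T ∝ Z^-2 · n^3; with Z fixed, T ∝ n^3.
T(n=4)/T(n=2) = (4/2)^3 = 8

8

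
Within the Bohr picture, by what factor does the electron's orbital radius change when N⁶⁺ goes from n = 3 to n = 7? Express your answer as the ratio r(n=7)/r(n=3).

49/9

r ∝ Z^-1 · n^2; with Z fixed, r ∝ n^2.
r(n=7)/r(n=3) = (7/3)^2 = 49/9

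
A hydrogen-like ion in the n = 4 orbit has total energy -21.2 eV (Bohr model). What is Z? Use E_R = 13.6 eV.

5

E_n = −E_R Z²/n² ⇒ Z² = −E_n n²/E_R = 21.2 × 4² / 13.6 ≈ 24.94
Z = 5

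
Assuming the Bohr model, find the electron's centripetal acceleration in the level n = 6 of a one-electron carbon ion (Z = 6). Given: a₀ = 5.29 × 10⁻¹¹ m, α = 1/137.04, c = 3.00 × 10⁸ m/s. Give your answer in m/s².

r = n²a₀/Z = 3.17 × 10⁻¹⁰ m, v = Zαc/n = 2.19 × 10⁶ m/s
a = v²/r = (2.19 × 10⁶)² / 3.17 × 10⁻¹⁰ = 1.51 × 10²² m/s²

1.51 × 10²² m/s²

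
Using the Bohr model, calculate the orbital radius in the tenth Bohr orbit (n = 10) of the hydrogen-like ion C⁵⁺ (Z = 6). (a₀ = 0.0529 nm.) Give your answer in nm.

0.882 nm

r_n = n²a₀/Z = 10² × 0.0529 / 6
    = 100 × 0.0529 / 6 = 0.882 nm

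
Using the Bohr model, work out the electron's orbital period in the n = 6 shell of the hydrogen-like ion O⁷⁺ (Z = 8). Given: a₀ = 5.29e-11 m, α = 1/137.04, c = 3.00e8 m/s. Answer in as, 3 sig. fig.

512 as

r = n²a₀/Z = 6²·5.29e-11/8 = 2.38e-10 m
v = Zαc/n = 8·0.00730·3.00e8/6 = 2.92e6 m/s
T = 2πr/v = 5.12e-16 s = 512 as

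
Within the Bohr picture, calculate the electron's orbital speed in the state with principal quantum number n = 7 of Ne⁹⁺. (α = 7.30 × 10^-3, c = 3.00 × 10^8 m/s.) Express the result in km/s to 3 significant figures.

v_n = Zαc/n = 10 × 0.00730 × 3.00 × 10^8 / 7
    = 3130 km/s

3130 km/s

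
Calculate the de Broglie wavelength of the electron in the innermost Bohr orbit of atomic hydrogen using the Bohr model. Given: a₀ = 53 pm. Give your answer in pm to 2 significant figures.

330 pm

The Bohr quantisation condition is nλ = 2πr_n.
r_n = n²a₀/Z = 53 pm
λ = 2πr_n/n = 2π·53/1 = 330 pm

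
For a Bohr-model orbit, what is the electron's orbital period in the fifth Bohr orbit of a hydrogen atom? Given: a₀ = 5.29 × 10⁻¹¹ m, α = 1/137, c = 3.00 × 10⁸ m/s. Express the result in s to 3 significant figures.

r = n²a₀/Z = 5²·5.29 × 10⁻¹¹/1 = 1.32 × 10⁻⁹ m
v = Zαc/n = 1·0.00730·3.00 × 10⁸/5 = 4.38 × 10⁵ m/s
T = 2πr/v = 1.90 × 10⁻¹⁴ s

1.90 × 10⁻¹⁴ s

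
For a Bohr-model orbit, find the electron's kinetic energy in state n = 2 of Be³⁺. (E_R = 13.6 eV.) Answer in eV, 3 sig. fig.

For a Coulomb orbit the virial theorem gives K = −E_n.
E_n = −E_R·Z²/n², so K = E_R·Z²/n² = 13.6 × 4²/2² = 54.4 eV

54.4 eV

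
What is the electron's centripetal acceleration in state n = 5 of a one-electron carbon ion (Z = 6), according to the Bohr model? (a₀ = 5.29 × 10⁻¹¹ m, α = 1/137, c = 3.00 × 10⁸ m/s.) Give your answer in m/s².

r = n²a₀/Z = 2.20 × 10⁻¹⁰ m, v = Zαc/n = 2.63 × 10⁶ m/s
a = v²/r = (2.63 × 10⁶)² / 2.20 × 10⁻¹⁰ = 3.13 × 10²² m/s²

3.13 × 10²² m/s²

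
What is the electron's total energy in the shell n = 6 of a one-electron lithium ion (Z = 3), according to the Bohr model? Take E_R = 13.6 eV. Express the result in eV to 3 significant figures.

-3.40 eV

E_n = −E_R·Z²/n² = −13.6 × 3²/6² = -3.40 eV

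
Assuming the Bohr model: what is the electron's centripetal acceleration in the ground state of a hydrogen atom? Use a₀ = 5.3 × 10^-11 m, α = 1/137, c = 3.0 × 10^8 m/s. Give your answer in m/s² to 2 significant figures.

r = n²a₀/Z = 5.3 × 10^-11 m, v = Zαc/n = 2.2 × 10^6 m/s
a = v²/r = (2.2 × 10^6)² / 5.3 × 10^-11 = 9.0 × 10^22 m/s²

9.0 × 10^22 m/s²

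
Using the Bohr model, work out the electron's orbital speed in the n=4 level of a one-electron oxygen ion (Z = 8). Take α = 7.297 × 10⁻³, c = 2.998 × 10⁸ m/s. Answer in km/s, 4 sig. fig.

v_n = Zαc/n = 8 × 0.007297 × 2.998 × 10⁸ / 4
    = 4375 km/s

4375 km/s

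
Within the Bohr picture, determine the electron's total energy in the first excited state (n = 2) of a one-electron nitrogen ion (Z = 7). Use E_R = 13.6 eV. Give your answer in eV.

-167 eV

E_n = −E_R·Z²/n² = −13.6 × 7²/2² = -167 eV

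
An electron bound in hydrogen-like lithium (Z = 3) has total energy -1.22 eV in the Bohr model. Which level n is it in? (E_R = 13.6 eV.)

E_n = −E_R Z²/n² ⇒ n² = E_R Z²/(−E_n) = 13.6 × 3² / 1.22 ≈ 100.33
n = 10

10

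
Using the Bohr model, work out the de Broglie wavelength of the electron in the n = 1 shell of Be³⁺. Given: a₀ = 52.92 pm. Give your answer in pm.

The Bohr quantisation condition is nλ = 2πr_n.
r_n = n²a₀/Z = 13.23 pm
λ = 2πr_n/n = 2π·13.23/1 = 83.13 pm

83.13 pm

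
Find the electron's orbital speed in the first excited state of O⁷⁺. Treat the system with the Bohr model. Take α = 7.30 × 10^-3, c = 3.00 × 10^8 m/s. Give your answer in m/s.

v_n = Zαc/n = 8 × 0.00730 × 3.00 × 10^8 / 2
    = 8.76 × 10^6 m/s

8.76 × 10^6 m/s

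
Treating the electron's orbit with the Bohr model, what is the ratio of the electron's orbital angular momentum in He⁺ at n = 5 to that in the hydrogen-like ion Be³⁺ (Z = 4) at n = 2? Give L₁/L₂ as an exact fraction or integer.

L = nℏ is independent of Z.
L₁/L₂ = n₁/n₂ = 5/2 = 5/2

5/2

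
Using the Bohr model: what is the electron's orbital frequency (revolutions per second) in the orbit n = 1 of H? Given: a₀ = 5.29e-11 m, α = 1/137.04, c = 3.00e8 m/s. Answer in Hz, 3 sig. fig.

6.59e15 Hz

r = n²a₀/Z = 5.29e-11 m, v = Zαc/n = 2.19e6 m/s
f = v/(2πr) = 6.59e15 Hz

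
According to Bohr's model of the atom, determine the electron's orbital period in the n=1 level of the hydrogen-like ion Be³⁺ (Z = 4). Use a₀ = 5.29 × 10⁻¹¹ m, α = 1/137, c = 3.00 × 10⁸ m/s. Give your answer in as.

9.49 as

r = n²a₀/Z = 1²·5.29 × 10⁻¹¹/4 = 1.32 × 10⁻¹¹ m
v = Zαc/n = 4·0.00730·3.00 × 10⁸/1 = 8.76 × 10⁶ m/s
T = 2πr/v = 9.49 × 10⁻¹⁸ s = 9.49 as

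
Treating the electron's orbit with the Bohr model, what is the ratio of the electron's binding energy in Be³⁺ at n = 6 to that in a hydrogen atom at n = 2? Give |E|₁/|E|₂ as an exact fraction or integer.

16/9

|E| ∝ Z^2 · n^-2
|E|₁/|E|₂ = (4/1)^2 · (6/2)^-2 = 16/9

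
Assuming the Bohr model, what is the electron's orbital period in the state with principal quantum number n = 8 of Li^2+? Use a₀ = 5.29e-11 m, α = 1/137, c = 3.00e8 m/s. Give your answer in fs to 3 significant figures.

r = n²a₀/Z = 8²·5.29e-11/3 = 1.13e-9 m
v = Zαc/n = 3·0.00730·3.00e8/8 = 8.21e5 m/s
T = 2πr/v = 8.63e-15 s = 8.63 fs

8.63 fs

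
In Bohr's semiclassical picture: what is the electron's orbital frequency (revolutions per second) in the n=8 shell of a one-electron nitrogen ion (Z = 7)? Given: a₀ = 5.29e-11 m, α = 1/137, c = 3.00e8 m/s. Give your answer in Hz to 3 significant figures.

r = n²a₀/Z = 4.84e-10 m, v = Zαc/n = 1.92e6 m/s
f = v/(2πr) = 6.31e14 Hz

6.31e14 Hz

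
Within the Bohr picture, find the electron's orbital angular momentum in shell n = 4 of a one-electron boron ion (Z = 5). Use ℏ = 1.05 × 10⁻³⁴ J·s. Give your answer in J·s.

L_n = nℏ = 4 × 1.05 × 10⁻³⁴ = 4.20 × 10⁻³⁴ J·s

4.20 × 10⁻³⁴ J·s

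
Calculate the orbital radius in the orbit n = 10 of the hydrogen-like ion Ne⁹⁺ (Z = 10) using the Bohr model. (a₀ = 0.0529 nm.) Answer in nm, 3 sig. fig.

0.529 nm

r_n = n²a₀/Z = 10² × 0.0529 / 10
    = 100 × 0.0529 / 10 = 0.529 nm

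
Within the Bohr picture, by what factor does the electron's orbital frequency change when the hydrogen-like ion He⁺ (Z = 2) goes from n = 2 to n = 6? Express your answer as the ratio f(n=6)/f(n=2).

f ∝ Z^2 · n^-3; with Z fixed, f ∝ n^-3.
f(n=6)/f(n=2) = (6/2)^-3 = 1/27

1/27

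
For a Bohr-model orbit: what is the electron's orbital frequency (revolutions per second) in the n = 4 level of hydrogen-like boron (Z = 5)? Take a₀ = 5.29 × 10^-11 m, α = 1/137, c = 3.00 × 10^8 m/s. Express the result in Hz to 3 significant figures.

r = n²a₀/Z = 1.69 × 10^-10 m, v = Zαc/n = 2.74 × 10^6 m/s
f = v/(2πr) = 2.57 × 10^15 Hz

2.57 × 10^15 Hz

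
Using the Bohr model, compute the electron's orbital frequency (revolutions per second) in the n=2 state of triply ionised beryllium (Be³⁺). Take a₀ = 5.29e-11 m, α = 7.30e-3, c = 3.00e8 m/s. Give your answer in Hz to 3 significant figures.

r = n²a₀/Z = 5.29e-11 m, v = Zαc/n = 4.38e6 m/s
f = v/(2πr) = 1.32e16 Hz

1.32e16 Hz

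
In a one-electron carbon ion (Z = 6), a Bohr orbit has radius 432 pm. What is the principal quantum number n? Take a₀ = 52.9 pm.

r_n = n²a₀/Z ⇒ n² = rZ/a₀ = 432 × 6 / 52.9 ≈ 49.00
n = 7

7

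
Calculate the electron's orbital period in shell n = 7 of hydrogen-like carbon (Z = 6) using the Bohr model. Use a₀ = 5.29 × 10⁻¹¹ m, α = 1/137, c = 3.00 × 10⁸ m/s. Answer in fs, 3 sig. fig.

1.45 fs

r = n²a₀/Z = 7²·5.29 × 10⁻¹¹/6 = 4.32 × 10⁻¹⁰ m
v = Zαc/n = 6·0.00730·3.00 × 10⁸/7 = 1.88 × 10⁶ m/s
T = 2πr/v = 1.45 × 10⁻¹⁵ s = 1.45 fs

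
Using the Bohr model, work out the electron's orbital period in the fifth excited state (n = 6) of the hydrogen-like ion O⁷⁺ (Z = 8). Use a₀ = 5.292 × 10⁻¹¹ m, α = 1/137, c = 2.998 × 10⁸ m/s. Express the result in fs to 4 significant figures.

0.5128 fs

r = n²a₀/Z = 6²·5.292 × 10⁻¹¹/8 = 2.381 × 10⁻¹⁰ m
v = Zαc/n = 8·0.007299·2.998 × 10⁸/6 = 2.918 × 10⁶ m/s
T = 2πr/v = 5.128 × 10⁻¹⁶ s = 0.5128 fs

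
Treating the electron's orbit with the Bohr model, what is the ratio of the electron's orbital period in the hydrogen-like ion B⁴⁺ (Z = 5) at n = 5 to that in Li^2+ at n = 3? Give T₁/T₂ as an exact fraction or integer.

T ∝ Z^-2 · n^3
T₁/T₂ = (5/3)^-2 · (5/3)^3 = 5/3

5/3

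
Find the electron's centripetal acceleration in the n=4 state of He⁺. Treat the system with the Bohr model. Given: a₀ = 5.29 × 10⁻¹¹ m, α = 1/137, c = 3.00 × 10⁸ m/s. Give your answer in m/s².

2.83 × 10²¹ m/s²

r = n²a₀/Z = 4.23 × 10⁻¹⁰ m, v = Zαc/n = 1.09 × 10⁶ m/s
a = v²/r = (1.09 × 10⁶)² / 4.23 × 10⁻¹⁰ = 2.83 × 10²¹ m/s²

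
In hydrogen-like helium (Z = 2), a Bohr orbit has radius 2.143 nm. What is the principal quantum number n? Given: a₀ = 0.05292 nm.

9

r_n = n²a₀/Z ⇒ n² = rZ/a₀ = 2.143 × 2 / 0.05292 ≈ 80.99
n = 9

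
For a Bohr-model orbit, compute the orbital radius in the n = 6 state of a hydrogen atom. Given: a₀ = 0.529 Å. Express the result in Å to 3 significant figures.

r_n = n²a₀/Z = 6² × 0.529 / 1
    = 36 × 0.529 / 1 = 19.0 Å

19.0 Å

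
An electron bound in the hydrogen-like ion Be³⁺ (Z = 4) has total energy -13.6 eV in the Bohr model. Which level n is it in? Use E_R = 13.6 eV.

4

E_n = −E_R Z²/n² ⇒ n² = E_R Z²/(−E_n) = 13.6 × 4² / 13.6 ≈ 16.00
n = 4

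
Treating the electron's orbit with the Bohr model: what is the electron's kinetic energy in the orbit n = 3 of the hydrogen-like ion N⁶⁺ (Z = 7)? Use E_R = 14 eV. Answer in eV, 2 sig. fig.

For a Coulomb orbit the virial theorem gives K = −E_n.
E_n = −E_R·Z²/n², so K = E_R·Z²/n² = 14 × 7²/3² = 76 eV

76 eV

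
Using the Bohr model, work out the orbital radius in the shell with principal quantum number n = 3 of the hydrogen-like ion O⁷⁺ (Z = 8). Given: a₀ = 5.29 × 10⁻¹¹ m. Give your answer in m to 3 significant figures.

r_n = n²a₀/Z = 3² × 5.29 × 10⁻¹¹ / 8
    = 9 × 5.29 × 10⁻¹¹ / 8 = 5.95 × 10⁻¹¹ m

5.95 × 10⁻¹¹ m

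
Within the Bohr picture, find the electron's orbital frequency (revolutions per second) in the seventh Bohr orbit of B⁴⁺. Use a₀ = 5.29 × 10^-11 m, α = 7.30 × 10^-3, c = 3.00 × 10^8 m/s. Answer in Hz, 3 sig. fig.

4.80 × 10^14 Hz

r = n²a₀/Z = 5.18 × 10^-10 m, v = Zαc/n = 1.56 × 10^6 m/s
f = v/(2πr) = 4.80 × 10^14 Hz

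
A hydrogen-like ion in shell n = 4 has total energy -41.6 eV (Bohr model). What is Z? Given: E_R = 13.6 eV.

E_n = −E_R Z²/n² ⇒ Z² = −E_n n²/E_R = 41.6 × 4² / 13.6 ≈ 48.94
Z = 7

7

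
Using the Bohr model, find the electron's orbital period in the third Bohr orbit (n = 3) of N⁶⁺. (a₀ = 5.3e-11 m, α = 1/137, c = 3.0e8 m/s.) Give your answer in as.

84 as

r = n²a₀/Z = 3²·5.3e-11/7 = 6.8e-11 m
v = Zαc/n = 7·0.0073·3.0e8/3 = 5.1e6 m/s
T = 2πr/v = 8.4e-17 s = 84 as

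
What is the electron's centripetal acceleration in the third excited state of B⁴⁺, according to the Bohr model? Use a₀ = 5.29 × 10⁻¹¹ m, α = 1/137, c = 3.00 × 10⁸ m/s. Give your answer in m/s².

r = n²a₀/Z = 1.69 × 10⁻¹⁰ m, v = Zαc/n = 2.74 × 10⁶ m/s
a = v²/r = (2.74 × 10⁶)² / 1.69 × 10⁻¹⁰ = 4.43 × 10²² m/s²

4.43 × 10²² m/s²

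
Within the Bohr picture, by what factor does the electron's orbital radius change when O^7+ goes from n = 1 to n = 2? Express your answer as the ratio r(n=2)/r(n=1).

4

r ∝ Z^-1 · n^2; with Z fixed, r ∝ n^2.
r(n=2)/r(n=1) = (2/1)^2 = 4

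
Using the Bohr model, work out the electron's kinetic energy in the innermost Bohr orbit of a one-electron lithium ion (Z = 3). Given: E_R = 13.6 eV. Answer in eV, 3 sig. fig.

122 eV

For a Coulomb orbit the virial theorem gives K = −E_n.
E_n = −E_R·Z²/n², so K = E_R·Z²/n² = 13.6 × 3²/1² = 122 eV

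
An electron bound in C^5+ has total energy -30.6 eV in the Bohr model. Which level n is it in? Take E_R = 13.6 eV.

4

E_n = −E_R Z²/n² ⇒ n² = E_R Z²/(−E_n) = 13.6 × 6² / 30.6 ≈ 16.00
n = 4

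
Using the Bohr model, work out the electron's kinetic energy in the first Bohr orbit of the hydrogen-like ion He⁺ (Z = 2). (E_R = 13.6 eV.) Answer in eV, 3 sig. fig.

For a Coulomb orbit the virial theorem gives K = −E_n.
E_n = −E_R·Z²/n², so K = E_R·Z²/n² = 13.6 × 2²/1² = 54.4 eV

54.4 eV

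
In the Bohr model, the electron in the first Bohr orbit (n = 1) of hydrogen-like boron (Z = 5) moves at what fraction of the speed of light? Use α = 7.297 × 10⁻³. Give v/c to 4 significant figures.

v_n = Zαc/n, so v/c = Zα/n = 5 × 0.007297 / 1 = 0.03648

0.03648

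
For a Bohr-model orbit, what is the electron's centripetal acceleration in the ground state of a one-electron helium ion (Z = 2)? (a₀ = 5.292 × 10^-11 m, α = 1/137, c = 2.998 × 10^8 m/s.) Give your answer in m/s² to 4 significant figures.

7.239 × 10^23 m/s²

r = n²a₀/Z = 2.646 × 10^-11 m, v = Zαc/n = 4.377 × 10^6 m/s
a = v²/r = (4.377 × 10^6)² / 2.646 × 10^-11 = 7.239 × 10^23 m/s²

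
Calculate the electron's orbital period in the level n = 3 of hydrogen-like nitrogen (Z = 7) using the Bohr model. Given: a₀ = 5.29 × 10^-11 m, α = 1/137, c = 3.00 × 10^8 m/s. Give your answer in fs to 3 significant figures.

0.0836 fs

r = n²a₀/Z = 3²·5.29 × 10^-11/7 = 6.80 × 10^-11 m
v = Zαc/n = 7·0.00730·3.00 × 10^8/3 = 5.11 × 10^6 m/s
T = 2πr/v = 8.36 × 10^-17 s = 0.0836 fs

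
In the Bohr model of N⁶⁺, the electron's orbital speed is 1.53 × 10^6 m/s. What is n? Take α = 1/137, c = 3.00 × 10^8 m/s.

v_n = Zαc/n ⇒ n = Zαc/v = 7 × 0.00730 × 3.00 × 10^8 / 1.53 × 10^6 ≈ 10.02
n = 10

10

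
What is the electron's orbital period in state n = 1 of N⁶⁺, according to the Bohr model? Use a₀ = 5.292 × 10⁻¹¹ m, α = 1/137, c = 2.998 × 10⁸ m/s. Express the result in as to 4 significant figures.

3.101 as

r = n²a₀/Z = 1²·5.292 × 10⁻¹¹/7 = 7.560 × 10⁻¹² m
v = Zαc/n = 7·0.007299·2.998 × 10⁸/1 = 1.532 × 10⁷ m/s
T = 2πr/v = 3.101 × 10⁻¹⁸ s = 3.101 as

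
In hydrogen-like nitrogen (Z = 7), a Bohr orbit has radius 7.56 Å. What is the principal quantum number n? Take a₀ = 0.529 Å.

r_n = n²a₀/Z ⇒ n² = rZ/a₀ = 7.56 × 7 / 0.529 ≈ 100.04
n = 10

10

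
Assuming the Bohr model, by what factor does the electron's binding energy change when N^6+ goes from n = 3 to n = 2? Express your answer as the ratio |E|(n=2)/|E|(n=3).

|E| ∝ Z^2 · n^-2; with Z fixed, |E| ∝ n^-2.
|E|(n=2)/|E|(n=3) = (2/3)^-2 = 9/4

9/4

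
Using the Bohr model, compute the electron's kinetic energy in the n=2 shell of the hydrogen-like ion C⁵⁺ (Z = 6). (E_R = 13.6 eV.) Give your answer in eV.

122 eV

For a Coulomb orbit the virial theorem gives K = −E_n.
E_n = −E_R·Z²/n², so K = E_R·Z²/n² = 13.6 × 6²/2² = 122 eV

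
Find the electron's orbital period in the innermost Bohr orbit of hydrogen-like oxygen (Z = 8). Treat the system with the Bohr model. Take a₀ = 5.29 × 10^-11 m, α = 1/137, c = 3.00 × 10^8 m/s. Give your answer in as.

2.37 as

r = n²a₀/Z = 1²·5.29 × 10^-11/8 = 6.61 × 10^-12 m
v = Zαc/n = 8·0.00730·3.00 × 10^8/1 = 1.75 × 10^7 m/s
T = 2πr/v = 2.37 × 10^-18 s = 2.37 as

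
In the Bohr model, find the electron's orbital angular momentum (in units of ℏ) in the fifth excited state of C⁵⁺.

L_n = nℏ, so L/ℏ = n = 6.

6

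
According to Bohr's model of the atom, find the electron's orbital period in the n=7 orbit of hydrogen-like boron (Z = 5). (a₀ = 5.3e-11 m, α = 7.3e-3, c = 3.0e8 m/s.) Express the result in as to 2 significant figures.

2100 as

r = n²a₀/Z = 7²·5.3e-11/5 = 5.2e-10 m
v = Zαc/n = 5·0.0073·3.0e8/7 = 1.6e6 m/s
T = 2πr/v = 2.1e-15 s = 2100 as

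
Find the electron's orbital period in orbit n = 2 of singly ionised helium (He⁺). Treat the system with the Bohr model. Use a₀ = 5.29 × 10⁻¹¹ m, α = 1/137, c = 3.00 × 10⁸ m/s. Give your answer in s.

3.04 × 10⁻¹⁶ s

r = n²a₀/Z = 2²·5.29 × 10⁻¹¹/2 = 1.06 × 10⁻¹⁰ m
v = Zαc/n = 2·0.00730·3.00 × 10⁸/2 = 2.19 × 10⁶ m/s
T = 2πr/v = 3.04 × 10⁻¹⁶ s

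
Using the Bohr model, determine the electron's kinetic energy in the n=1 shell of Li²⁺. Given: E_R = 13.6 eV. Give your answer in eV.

For a Coulomb orbit the virial theorem gives K = −E_n.
E_n = −E_R·Z²/n², so K = E_R·Z²/n² = 13.6 × 3²/1² = 122 eV

122 eV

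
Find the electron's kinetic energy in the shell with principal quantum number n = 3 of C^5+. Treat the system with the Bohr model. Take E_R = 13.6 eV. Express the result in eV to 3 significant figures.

For a Coulomb orbit the virial theorem gives K = −E_n.
E_n = −E_R·Z²/n², so K = E_R·Z²/n² = 13.6 × 6²/3² = 54.4 eV

54.4 eV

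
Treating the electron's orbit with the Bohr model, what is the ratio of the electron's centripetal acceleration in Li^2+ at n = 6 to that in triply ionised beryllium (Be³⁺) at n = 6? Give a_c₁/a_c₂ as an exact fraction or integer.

27/64

a_c ∝ Z^3 · n^-4
a_c₁/a_c₂ = (3/4)^3 · (6/6)^-4 = 27/64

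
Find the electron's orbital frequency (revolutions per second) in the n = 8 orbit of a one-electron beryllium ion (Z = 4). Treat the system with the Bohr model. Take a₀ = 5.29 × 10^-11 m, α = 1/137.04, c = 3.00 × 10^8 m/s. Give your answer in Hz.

r = n²a₀/Z = 8.46 × 10^-10 m, v = Zαc/n = 1.09 × 10^6 m/s
f = v/(2πr) = 2.06 × 10^14 Hz

2.06 × 10^14 Hz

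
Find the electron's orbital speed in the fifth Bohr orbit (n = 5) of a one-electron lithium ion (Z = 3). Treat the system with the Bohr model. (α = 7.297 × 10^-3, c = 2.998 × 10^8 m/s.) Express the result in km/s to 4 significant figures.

v_n = Zαc/n = 3 × 0.007297 × 2.998 × 10^8 / 5
    = 1313 km/s

1313 km/s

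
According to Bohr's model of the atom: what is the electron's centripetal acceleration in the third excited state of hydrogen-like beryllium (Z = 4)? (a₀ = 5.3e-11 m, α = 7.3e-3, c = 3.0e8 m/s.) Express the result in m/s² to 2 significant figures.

2.3e22 m/s²

r = n²a₀/Z = 2.1e-10 m, v = Zαc/n = 2.2e6 m/s
a = v²/r = (2.2e6)² / 2.1e-10 = 2.3e22 m/s²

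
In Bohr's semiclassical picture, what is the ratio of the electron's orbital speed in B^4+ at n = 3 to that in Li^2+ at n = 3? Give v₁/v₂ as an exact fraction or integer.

v ∝ Z^1 · n^-1
v₁/v₂ = (5/3)^1 · (3/3)^-1 = 5/3

5/3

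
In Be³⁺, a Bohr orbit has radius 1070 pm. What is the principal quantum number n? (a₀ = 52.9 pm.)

r_n = n²a₀/Z ⇒ n² = rZ/a₀ = 1070 × 4 / 52.9 ≈ 80.91
n = 9

9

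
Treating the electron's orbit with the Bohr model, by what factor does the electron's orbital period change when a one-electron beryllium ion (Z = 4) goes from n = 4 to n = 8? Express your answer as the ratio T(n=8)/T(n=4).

8

T ∝ Z^-2 · n^3; with Z fixed, T ∝ n^3.
T(n=8)/T(n=4) = (8/4)^3 = 8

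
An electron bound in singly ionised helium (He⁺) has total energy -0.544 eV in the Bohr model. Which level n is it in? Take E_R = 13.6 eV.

10

E_n = −E_R Z²/n² ⇒ n² = E_R Z²/(−E_n) = 13.6 × 2² / 0.544 ≈ 100.00
n = 10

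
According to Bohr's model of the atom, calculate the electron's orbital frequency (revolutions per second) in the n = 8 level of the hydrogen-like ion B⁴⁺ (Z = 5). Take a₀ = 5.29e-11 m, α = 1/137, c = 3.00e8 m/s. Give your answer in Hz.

3.22e14 Hz

r = n²a₀/Z = 6.77e-10 m, v = Zαc/n = 1.37e6 m/s
f = v/(2πr) = 3.22e14 Hz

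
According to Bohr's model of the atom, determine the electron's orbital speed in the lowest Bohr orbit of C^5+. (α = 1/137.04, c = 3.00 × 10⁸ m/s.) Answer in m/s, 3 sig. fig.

v_n = Zαc/n = 6 × 0.00730 × 3.00 × 10⁸ / 1
    = 1.31 × 10⁷ m/s

1.31 × 10⁷ m/s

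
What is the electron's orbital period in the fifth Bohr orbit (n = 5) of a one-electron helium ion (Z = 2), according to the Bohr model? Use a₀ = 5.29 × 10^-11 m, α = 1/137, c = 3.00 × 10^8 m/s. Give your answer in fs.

r = n²a₀/Z = 5²·5.29 × 10^-11/2 = 6.61 × 10^-10 m
v = Zαc/n = 2·0.00730·3.00 × 10^8/5 = 8.76 × 10^5 m/s
T = 2πr/v = 4.74 × 10^-15 s = 4.74 fs

4.74 fs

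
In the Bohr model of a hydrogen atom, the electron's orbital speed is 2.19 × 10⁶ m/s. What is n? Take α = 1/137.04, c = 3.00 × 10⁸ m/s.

1

v_n = Zαc/n ⇒ n = Zαc/v = 1 × 0.00730 × 3.00 × 10⁸ / 2.19 × 10⁶ ≈ 1.00
n = 1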